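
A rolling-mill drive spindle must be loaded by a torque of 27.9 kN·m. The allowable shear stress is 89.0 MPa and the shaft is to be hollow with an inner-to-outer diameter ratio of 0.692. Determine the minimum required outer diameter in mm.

127 mm

For a hollow shaft with d_i/d_o = 0.692: τ_max = 16T/(π d_o³ (1−k⁴)), so d_o = [16T/(π τ_allow (1−k⁴))]^(1/3) = [16·27900/(π·8.90×10^7·0.7707)]^(1/3) = 0.1275 m.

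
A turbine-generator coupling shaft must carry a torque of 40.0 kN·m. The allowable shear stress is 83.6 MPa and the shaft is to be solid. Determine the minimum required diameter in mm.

For a solid shaft τ_max = 16T/(πd³), so d = (16T/(π τ_allow))^(1/3) = (16·40000/(π·8.36×10^7))^(1/3) = 0.1346 m.

135 mm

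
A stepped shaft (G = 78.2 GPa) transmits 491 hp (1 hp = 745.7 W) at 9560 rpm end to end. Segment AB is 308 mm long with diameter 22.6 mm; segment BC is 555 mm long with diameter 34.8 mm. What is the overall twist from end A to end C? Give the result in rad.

0.0743 rad

ω = 2π·9560/60 = 1001 rad/s, so T = P/ω = 491×745.7 / 1001 = 365.7 N·m.
J_AB = π(0.0226)⁴/32 = 2.56×10^-8 m⁴; J_BC = π(0.0348)⁴/32 = 1.44×10^-7 m⁴.
θ = (T/G)·Σ L_i/J_i = (365.7/78.2×10⁹)·(0.308/2.56×10^-8 + 0.555/1.44×10^-7) = 0.07427 rad.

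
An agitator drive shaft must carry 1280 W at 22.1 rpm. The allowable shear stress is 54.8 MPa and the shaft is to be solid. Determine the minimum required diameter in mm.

37.2 mm

ω = 2π·22.1/60 = 2.314 rad/s, so T = P/ω = 1280 / 2.314 = 553.1 N·m.
For a solid shaft τ_max = 16T/(πd³), so d = (16T/(π τ_allow))^(1/3) = (16·553.1/(π·5.48×10^7))^(1/3) = 0.03718 m.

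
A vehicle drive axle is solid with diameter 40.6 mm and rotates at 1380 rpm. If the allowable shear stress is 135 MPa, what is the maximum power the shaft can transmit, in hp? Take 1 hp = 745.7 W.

J = πd⁴/32 = π(0.0406)⁴/32 = 2.667×10^-7 m⁴.
T_max = τ_allow·J/r = 1.35×10^8 × 2.667×10^-7 / 0.0203 = 1774 N·m.
ω = 2π·1380/60 = 144.5 rad/s, so P_max = T_max·ω = 2.564×10^5 W.

344 hp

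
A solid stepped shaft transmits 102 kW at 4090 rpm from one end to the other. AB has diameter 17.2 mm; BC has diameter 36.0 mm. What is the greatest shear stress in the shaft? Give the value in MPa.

ω = 2π·4090/60 = 428.3 rad/s, so T = P/ω = 102×10³ / 428.3 = 238.1 N·m.
Under the same torque, τ_max = 16T/(πd³) is largest where d is smallest — segment AB (d = 17.2 mm).
τ_max = 16·238.1/(π·(0.0172)³) = 2.384×10^8 Pa.

238 MPa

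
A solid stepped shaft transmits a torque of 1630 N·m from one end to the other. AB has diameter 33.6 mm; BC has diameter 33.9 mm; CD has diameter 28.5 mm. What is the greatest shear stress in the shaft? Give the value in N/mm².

Under the same torque, τ_max = 16T/(πd³) is largest where d is smallest — segment CD (d = 28.5 mm).
τ_max = 16·1630/(π·(0.0285)³) = 3.586×10^8 Pa.

359 N/mm²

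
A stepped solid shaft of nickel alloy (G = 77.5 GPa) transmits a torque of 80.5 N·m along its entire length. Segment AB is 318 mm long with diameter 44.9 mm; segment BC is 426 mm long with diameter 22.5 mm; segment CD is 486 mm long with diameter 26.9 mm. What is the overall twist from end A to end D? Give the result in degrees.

1.62°

J_AB = π(0.0449)⁴/32 = 3.99×10^-7 m⁴; J_BC = π(0.0225)⁴/32 = 2.52×10^-8 m⁴; J_CD = π(0.0269)⁴/32 = 5.14×10^-8 m⁴.
θ = (T/G)·Σ L_i/J_i = (80.50/77.5×10⁹)·(0.318/3.99×10^-7 + 0.426/2.52×10^-8 + 0.486/5.14×10^-8) = 0.02823 rad.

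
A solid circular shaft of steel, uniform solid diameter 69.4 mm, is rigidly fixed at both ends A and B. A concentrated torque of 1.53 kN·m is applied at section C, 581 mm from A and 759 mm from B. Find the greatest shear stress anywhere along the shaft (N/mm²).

13.2 N/mm²

With uniform GJ and both ends fixed, compatibility θ_AC = θ_CB gives T_A·a = T_B·b, together with T_A + T_B = T₀.
T_A = T₀·b/(a+b) = 1530·759/1340 = 866.6 N·m; T_B = 663.4 N·m.
τ in each portion: τ_AC = 1.32×10^7 Pa, τ_CB = 1.01×10^7 Pa; maximum is in AC.
τ_max = T_AC·r/J = 866.6·0.0347/2.28×10^-6 = 1.320×10^7 Pa.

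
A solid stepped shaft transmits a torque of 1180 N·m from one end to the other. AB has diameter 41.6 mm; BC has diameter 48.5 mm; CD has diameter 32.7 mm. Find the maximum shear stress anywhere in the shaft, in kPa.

172000 kPa

Under the same torque, τ_max = 16T/(πd³) is largest where d is smallest — segment CD (d = 32.7 mm).
τ_max = 16·1180/(π·(0.0327)³) = 1.719×10^8 Pa.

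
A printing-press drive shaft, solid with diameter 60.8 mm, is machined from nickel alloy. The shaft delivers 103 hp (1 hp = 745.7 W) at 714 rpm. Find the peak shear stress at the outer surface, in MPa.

ω = 2π·714/60 = 74.77 rad/s, so T = P/ω = 103×745.7 / 74.77 = 1027 N·m.
J = πd⁴/32 = π(0.0608)⁴/32 = 1.342×10^-6 m⁴.
τ_max = T·r/J = 1027 × 0.0304 / 1.342×10^-6 = 2.328×10^7 Pa.

23.3 MPa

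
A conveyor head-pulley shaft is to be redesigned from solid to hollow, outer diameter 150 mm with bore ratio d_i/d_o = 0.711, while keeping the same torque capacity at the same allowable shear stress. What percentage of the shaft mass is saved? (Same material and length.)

39.8 %

Equal τ_max and T ⇒ the solid shaft needs d_s³ = d_o³(1−k⁴), so d_s = 150·(1−0.711⁴)^(1/3) = 135.9 mm.
Area ratio A_h/A_s = d_o²(1−k²)/d_s² = (1−k²)/(1−k⁴)^(2/3) = 0.6020.
Mass saving = 1 − 0.6020 = 39.8 %.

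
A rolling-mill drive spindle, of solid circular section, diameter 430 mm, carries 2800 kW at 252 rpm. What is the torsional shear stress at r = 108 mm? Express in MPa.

ω = 2π·252/60 = 26.39 rad/s, so T = P/ω = 2800×10³ / 26.39 = 106100 N·m.
J = πd⁴/32 = π(0.430)⁴/32 = 3.356×10^-3 m⁴.
Shear stress varies linearly with radius: τ = T·r/J = 106100 × 0.108 / 3.356×10^-3 = 3.414×10^6 Pa.

3.41 MPa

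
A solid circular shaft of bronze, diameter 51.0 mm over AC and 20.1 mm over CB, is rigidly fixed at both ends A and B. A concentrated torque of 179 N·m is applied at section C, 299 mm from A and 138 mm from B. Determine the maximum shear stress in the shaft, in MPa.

6.53 MPa

Compatibility: T_A·a/J_AC = T_B·b/J_CB with T_A + T_B = T₀.
J_AC = 6.64×10^-7 m⁴, J_CB = 1.60×10^-8 m⁴, so T_A = T₀·(J_AC/a)/((J_AC/a)+(J_CB/b)) = 170.1 N·m, T_B = 8.892 N·m.
τ in each portion: τ_AC = 6.53×10^6 Pa, τ_CB = 5.58×10^6 Pa; maximum is in AC.
τ_max = T_AC·r/J = 170.1·0.0255/6.64×10^-7 = 6.531×10^6 Pa.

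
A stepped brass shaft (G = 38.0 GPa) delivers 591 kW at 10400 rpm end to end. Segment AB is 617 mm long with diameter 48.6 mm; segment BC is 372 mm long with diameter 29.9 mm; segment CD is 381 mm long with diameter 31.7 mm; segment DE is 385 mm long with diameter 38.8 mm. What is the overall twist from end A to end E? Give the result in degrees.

ω = 2π·10400/60 = 1089 rad/s, so T = P/ω = 591×10³ / 1089 = 542.7 N·m.
J_AB = π(0.0486)⁴/32 = 5.48×10^-7 m⁴; J_BC = π(0.0299)⁴/32 = 7.85×10^-8 m⁴; J_CD = π(0.0317)⁴/32 = 9.91×10^-8 m⁴; J_DE = π(0.0388)⁴/32 = 2.22×10^-7 m⁴.
θ = (T/G)·Σ L_i/J_i = (542.7/38.0×10⁹)·(0.617/5.48×10^-7 + 0.372/7.85×10^-8 + 0.381/9.91×10^-8 + 0.385/2.22×10^-7) = 0.1634 rad.

9.36°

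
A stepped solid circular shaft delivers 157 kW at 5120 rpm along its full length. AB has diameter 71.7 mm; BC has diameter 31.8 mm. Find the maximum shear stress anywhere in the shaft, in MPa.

46.4 MPa

ω = 2π·5120/60 = 536.2 rad/s, so T = P/ω = 157×10³ / 536.2 = 292.8 N·m.
Under the same torque, τ_max = 16T/(πd³) is largest where d is smallest — segment BC (d = 31.8 mm).
τ_max = 16·292.8/(π·(0.0318)³) = 4.638×10^7 Pa.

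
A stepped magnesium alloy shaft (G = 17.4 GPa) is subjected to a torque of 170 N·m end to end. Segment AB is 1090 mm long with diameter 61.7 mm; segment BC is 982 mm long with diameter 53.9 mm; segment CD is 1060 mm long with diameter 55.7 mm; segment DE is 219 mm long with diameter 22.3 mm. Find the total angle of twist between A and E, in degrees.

6.77°

J_AB = π(0.0617)⁴/32 = 1.42×10^-6 m⁴; J_BC = π(0.0539)⁴/32 = 8.29×10^-7 m⁴; J_CD = π(0.0557)⁴/32 = 9.45×10^-7 m⁴; J_DE = π(0.0223)⁴/32 = 2.43×10^-8 m⁴.
θ = (T/G)·Σ L_i/J_i = (170.0/17.4×10⁹)·(1.09/1.42×10^-6 + 0.982/8.29×10^-7 + 1.06/9.45×10^-7 + 0.219/2.43×10^-8) = 0.1182 rad.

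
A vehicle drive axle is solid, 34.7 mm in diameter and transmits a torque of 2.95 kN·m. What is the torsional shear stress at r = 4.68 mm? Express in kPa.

J = πd⁴/32 = π(0.0347)⁴/32 = 1.423×10^-7 m⁴.
Shear stress varies linearly with radius: τ = T·r/J = 2950 × 0.00468 / 1.423×10^-7 = 9.700×10^7 Pa.

97000 kPa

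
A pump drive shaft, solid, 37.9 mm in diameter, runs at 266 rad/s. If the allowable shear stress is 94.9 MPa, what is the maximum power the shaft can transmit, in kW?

270 kW

J = πd⁴/32 = π(0.0379)⁴/32 = 2.026×10^-7 m⁴.
T_max = τ_allow·J/r = 9.49×10^7 × 2.026×10^-7 / 0.0189 = 1014 N·m.
ω = 266 rad/s, so P_max = T_max·ω = 2.698×10^5 W.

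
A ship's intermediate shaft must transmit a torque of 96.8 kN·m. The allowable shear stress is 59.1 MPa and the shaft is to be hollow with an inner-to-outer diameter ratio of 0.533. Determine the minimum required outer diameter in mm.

For a hollow shaft with d_i/d_o = 0.533: τ_max = 16T/(π d_o³ (1−k⁴)), so d_o = [16T/(π τ_allow (1−k⁴))]^(1/3) = [16·96800/(π·5.91×10^7·0.9193)]^(1/3) = 0.2086 m.

209 mm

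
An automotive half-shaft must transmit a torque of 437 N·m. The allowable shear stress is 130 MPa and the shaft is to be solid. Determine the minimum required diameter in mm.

For a solid shaft τ_max = 16T/(πd³), so d = (16T/(π τ_allow))^(1/3) = (16·437.0/(π·1.30×10^8))^(1/3) = 0.02577 m.

25.8 mm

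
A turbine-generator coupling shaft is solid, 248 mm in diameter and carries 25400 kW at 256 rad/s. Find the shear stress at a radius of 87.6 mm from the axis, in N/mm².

ω = 256 rad/s, so T = P/ω = 25400×10³ / 256.0 = 99220 N·m.
J = πd⁴/32 = π(0.248)⁴/32 = 3.714×10^-4 m⁴.
Shear stress varies linearly with radius: τ = T·r/J = 99220 × 0.0876 / 3.714×10^-4 = 2.340×10^7 Pa.

23.4 N/mm²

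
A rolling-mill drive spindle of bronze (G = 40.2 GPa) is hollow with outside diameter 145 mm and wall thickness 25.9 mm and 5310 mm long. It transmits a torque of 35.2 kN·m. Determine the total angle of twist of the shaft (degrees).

7.40°

J = π(d_o⁴ − d_i⁴)/32 = π(0.145⁴ − 0.0932⁴)/32 = 3.599×10^-5 m⁴.
θ = T·L/(G·J) = 35200 × 5.31 / (40.2×10⁹ × 3.599×10^-5) = 0.1292 rad.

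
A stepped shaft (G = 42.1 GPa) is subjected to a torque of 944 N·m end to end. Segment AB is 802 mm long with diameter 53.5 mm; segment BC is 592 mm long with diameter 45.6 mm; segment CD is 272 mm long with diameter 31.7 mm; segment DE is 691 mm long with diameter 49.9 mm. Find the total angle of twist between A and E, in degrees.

8.06°

J_AB = π(0.0535)⁴/32 = 8.04×10^-7 m⁴; J_BC = π(0.0456)⁴/32 = 4.24×10^-7 m⁴; J_CD = π(0.0317)⁴/32 = 9.91×10^-8 m⁴; J_DE = π(0.0499)⁴/32 = 6.09×10^-7 m⁴.
θ = (T/G)·Σ L_i/J_i = (944.0/42.1×10⁹)·(0.802/8.04×10^-7 + 0.592/4.24×10^-7 + 0.272/9.91×10^-8 + 0.691/6.09×10^-7) = 0.1406 rad.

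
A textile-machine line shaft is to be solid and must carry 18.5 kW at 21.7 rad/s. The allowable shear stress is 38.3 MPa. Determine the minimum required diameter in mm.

ω = 21.7 rad/s, so T = P/ω = 18.5×10³ / 21.70 = 852.5 N·m.
For a solid shaft τ_max = 16T/(πd³), so d = (16T/(π τ_allow))^(1/3) = (16·852.5/(π·3.83×10^7))^(1/3) = 0.04840 m.

48.4 mm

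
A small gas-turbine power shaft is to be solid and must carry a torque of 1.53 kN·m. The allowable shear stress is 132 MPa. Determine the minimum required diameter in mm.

For a solid shaft τ_max = 16T/(πd³), so d = (16T/(π τ_allow))^(1/3) = (16·1530/(π·1.32×10^8))^(1/3) = 0.03894 m.

38.9 mm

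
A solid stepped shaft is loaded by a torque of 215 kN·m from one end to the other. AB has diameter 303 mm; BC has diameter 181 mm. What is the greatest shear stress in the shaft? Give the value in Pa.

1.85e8 Pa

Under the same torque, τ_max = 16T/(πd³) is largest where d is smallest — segment BC (d = 181 mm).
τ_max = 16·215000/(π·(0.181)³) = 1.847×10^8 Pa.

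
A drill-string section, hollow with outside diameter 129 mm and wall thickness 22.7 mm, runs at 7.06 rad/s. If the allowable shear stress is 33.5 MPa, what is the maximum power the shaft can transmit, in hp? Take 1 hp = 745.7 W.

J = π(d_o⁴ − d_i⁴)/32 = π(0.129⁴ − 0.0836⁴)/32 = 2.239×10^-5 m⁴.
T_max = τ_allow·J/r = 3.35×10^7 × 2.239×10^-5 / 0.0645 = 11630 N·m.
ω = 7.06 rad/s, so P_max = T_max·ω = 8.211×10^4 W.

110 hp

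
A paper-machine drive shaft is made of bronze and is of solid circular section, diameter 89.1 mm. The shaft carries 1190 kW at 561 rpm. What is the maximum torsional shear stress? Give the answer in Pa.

ω = 2π·561/60 = 58.75 rad/s, so T = P/ω = 1190×10³ / 58.75 = 20260 N·m.
J = πd⁴/32 = π(0.0891)⁴/32 = 6.187×10^-6 m⁴.
τ_max = T·r/J = 20260 × 0.0445 / 6.187×10^-6 = 1.458×10^8 Pa.

1.46e8 Pa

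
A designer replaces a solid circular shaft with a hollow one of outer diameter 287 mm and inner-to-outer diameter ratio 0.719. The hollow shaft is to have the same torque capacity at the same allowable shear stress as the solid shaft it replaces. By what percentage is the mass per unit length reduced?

40.6 %

Equal τ_max and T ⇒ the solid shaft needs d_s³ = d_o³(1−k⁴), so d_s = 287·(1−0.719⁴)^(1/3) = 258.7 mm.
Area ratio A_h/A_s = d_o²(1−k²)/d_s² = (1−k²)/(1−k⁴)^(2/3) = 0.5943.
Mass saving = 1 − 0.5943 = 40.6 %.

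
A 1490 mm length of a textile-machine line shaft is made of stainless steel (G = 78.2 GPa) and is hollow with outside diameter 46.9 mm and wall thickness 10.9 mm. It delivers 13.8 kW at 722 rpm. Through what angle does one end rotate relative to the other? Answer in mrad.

ω = 2π·722/60 = 75.61 rad/s, so T = P/ω = 13.8×10³ / 75.61 = 182.5 N·m.
J = π(d_o⁴ − d_i⁴)/32 = π(0.0469⁴ − 0.0251⁴)/32 = 4.360×10^-7 m⁴.
θ = T·L/(G·J) = 182.5 × 1.49 / (78.2×10⁹ × 4.360×10^-7) = 7.976×10^-3 rad.

7.98 mrad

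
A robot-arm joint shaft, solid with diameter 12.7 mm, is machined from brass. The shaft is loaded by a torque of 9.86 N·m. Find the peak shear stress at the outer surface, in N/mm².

24.5 N/mm²

J = πd⁴/32 = π(0.0127)⁴/32 = 2.554×10^-9 m⁴.
τ_max = T·r/J = 9.860 × 0.00635 / 2.554×10^-9 = 2.452×10^7 Pa.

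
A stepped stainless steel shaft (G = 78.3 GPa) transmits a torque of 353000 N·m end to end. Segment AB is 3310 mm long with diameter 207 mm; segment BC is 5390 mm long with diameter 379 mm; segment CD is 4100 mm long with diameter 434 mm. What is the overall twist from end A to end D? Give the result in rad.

J_AB = π(0.207)⁴/32 = 1.80×10^-4 m⁴; J_BC = π(0.379)⁴/32 = 2.03×10^-3 m⁴; J_CD = π(0.434)⁴/32 = 3.48×10^-3 m⁴.
θ = (T/G)·Σ L_i/J_i = (353000/78.3×10⁹)·(3.31/1.80×10^-4 + 5.39/2.03×10^-3 + 4.10/3.48×10^-3) = 0.1001 rad.

0.100 rad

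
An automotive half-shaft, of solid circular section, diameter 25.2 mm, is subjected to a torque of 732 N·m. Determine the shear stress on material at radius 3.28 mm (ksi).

J = πd⁴/32 = π(0.0252)⁴/32 = 3.959×10^-8 m⁴.
Shear stress varies linearly with radius: τ = T·r/J = 732.0 × 0.00328 / 3.959×10^-8 = 6.064×10^7 Pa.

8.80 ksi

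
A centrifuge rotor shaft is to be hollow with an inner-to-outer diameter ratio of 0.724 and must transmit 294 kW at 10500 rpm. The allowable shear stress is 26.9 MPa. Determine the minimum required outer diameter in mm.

41.2 mm

ω = 2π·10500/60 = 1100 rad/s, so T = P/ω = 294×10³ / 1100 = 267.4 N·m.
For a hollow shaft with d_i/d_o = 0.724: τ_max = 16T/(π d_o³ (1−k⁴)), so d_o = [16T/(π τ_allow (1−k⁴))]^(1/3) = [16·267.4/(π·2.69×10^7·0.7252)]^(1/3) = 0.04117 m.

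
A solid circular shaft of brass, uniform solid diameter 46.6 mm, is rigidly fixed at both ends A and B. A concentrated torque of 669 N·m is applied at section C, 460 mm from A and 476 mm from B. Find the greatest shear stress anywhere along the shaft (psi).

With uniform GJ and both ends fixed, compatibility θ_AC = θ_CB gives T_A·a = T_B·b, together with T_A + T_B = T₀.
T_A = T₀·b/(a+b) = 669.0·476/936.0 = 340.2 N·m; T_B = 328.8 N·m.
τ in each portion: τ_AC = 1.71×10^7 Pa, τ_CB = 1.65×10^7 Pa; maximum is in AC.
τ_max = T_AC·r/J = 340.2·0.0233/4.63×10^-7 = 1.712×10^7 Pa.

2480 psi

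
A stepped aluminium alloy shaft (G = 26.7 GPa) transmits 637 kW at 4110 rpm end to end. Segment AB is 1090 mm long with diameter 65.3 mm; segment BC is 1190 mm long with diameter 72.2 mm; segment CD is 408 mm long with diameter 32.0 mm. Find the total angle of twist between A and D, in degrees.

ω = 2π·4110/60 = 430.4 rad/s, so T = P/ω = 637×10³ / 430.4 = 1480 N·m.
J_AB = π(0.0653)⁴/32 = 1.79×10^-6 m⁴; J_BC = π(0.0722)⁴/32 = 2.67×10^-6 m⁴; J_CD = π(0.0320)⁴/32 = 1.03×10^-7 m⁴.
θ = (T/G)·Σ L_i/J_i = (1480/26.7×10⁹)·(1.09/1.79×10^-6 + 1.19/2.67×10^-6 + 0.408/1.03×10^-7) = 0.2783 rad.

15.9°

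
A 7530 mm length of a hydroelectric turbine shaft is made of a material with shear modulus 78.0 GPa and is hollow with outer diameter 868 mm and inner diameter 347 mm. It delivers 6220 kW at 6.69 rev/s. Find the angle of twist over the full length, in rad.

ω = 2π·6.69 = 42.03 rad/s, so T = P/ω = 6220×10³ / 42.03 = 148000 N·m.
J = π(d_o⁴ − d_i⁴)/32 = π(0.868⁴ − 0.347⁴)/32 = 0.05431 m⁴.
θ = T·L/(G·J) = 148000 × 7.53 / (78.0×10⁹ × 0.05431) = 2.631×10^-4 rad.

2.63e-4 rad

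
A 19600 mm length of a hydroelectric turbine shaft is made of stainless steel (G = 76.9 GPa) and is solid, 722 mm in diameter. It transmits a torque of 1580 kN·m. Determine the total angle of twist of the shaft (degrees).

J = πd⁴/32 = π(0.722)⁴/32 = 0.02668 m⁴.
θ = T·L/(G·J) = 1.580e6 × 19.6 / (76.9×10⁹ × 0.02668) = 0.01510 rad.

0.865°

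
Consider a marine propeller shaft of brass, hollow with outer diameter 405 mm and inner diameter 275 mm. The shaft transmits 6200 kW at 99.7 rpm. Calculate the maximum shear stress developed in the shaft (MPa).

ω = 2π·99.7/60 = 10.44 rad/s, so T = P/ω = 6200×10³ / 10.44 = 593800 N·m.
J = π(d_o⁴ − d_i⁴)/32 = π(0.405⁴ − 0.275⁴)/32 = 2.080×10^-3 m⁴.
τ_max = T·r/J = 593800 × 0.203 / 2.080×10^-3 = 5.782×10^7 Pa.

57.8 MPa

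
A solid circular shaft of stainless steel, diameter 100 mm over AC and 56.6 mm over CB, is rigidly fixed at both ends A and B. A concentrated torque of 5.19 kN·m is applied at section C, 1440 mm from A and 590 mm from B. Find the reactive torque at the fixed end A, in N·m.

Compatibility: T_A·a/J_AC = T_B·b/J_CB with T_A + T_B = T₀.
J_AC = 9.82×10^-6 m⁴, J_CB = 1.01×10^-6 m⁴, so T_A = T₀·(J_AC/a)/((J_AC/a)+(J_CB/b)) = 4150 N·m, T_B = 1040 N·m.

4150 N·m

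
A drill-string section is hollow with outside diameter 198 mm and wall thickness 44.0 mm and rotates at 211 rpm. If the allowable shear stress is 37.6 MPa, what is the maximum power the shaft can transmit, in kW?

1150 kW

J = π(d_o⁴ − d_i⁴)/32 = π(0.198⁴ − 0.110⁴)/32 = 1.365×10^-4 m⁴.
T_max = τ_allow·J/r = 3.76×10^7 × 1.365×10^-4 / 0.0990 = 51850 N·m.
ω = 2π·211/60 = 22.10 rad/s, so P_max = T_max·ω = 1.146×10^6 W.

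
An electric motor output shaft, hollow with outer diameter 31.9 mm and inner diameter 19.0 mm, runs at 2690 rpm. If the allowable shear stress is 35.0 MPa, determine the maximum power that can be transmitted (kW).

J = π(d_o⁴ − d_i⁴)/32 = π(0.0319⁴ − 0.0190⁴)/32 = 8.887×10^-8 m⁴.
T_max = τ_allow·J/r = 3.50×10^7 × 8.887×10^-8 / 0.0159 = 195.0 N·m.
ω = 2π·2690/60 = 281.7 rad/s, so P_max = T_max·ω = 5.493×10^4 W.

54.9 kW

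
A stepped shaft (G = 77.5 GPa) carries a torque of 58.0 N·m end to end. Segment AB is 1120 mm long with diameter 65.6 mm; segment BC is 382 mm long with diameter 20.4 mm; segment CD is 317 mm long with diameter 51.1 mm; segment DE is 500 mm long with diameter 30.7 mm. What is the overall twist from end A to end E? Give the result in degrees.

J_AB = π(0.0656)⁴/32 = 1.82×10^-6 m⁴; J_BC = π(0.0204)⁴/32 = 1.70×10^-8 m⁴; J_CD = π(0.0511)⁴/32 = 6.69×10^-7 m⁴; J_DE = π(0.0307)⁴/32 = 8.72×10^-8 m⁴.
θ = (T/G)·Σ L_i/J_i = (58.00/77.5×10⁹)·(1.12/1.82×10^-6 + 0.382/1.70×10^-8 + 0.317/6.69×10^-7 + 0.500/8.72×10^-8) = 0.02192 rad.

1.26°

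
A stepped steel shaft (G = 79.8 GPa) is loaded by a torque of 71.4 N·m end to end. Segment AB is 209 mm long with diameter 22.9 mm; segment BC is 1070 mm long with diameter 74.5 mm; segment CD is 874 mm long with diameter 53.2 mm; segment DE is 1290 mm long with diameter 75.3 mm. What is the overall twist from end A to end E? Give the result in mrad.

J_AB = π(0.0229)⁴/32 = 2.70×10^-8 m⁴; J_BC = π(0.0745)⁴/32 = 3.02×10^-6 m⁴; J_CD = π(0.0532)⁴/32 = 7.86×10^-7 m⁴; J_DE = π(0.0753)⁴/32 = 3.16×10^-6 m⁴.
θ = (T/G)·Σ L_i/J_i = (71.40/79.8×10⁹)·(0.209/2.70×10^-8 + 1.07/3.02×10^-6 + 0.874/7.86×10^-7 + 1.29/3.16×10^-6) = 8.603×10^-3 rad.

8.60 mrad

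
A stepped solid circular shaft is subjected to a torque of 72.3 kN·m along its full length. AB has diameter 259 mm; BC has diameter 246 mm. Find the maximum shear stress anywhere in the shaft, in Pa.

2.47e7 Pa

Under the same torque, τ_max = 16T/(πd³) is largest where d is smallest — segment BC (d = 246 mm).
τ_max = 16·72300/(π·(0.246)³) = 2.473×10^7 Pa.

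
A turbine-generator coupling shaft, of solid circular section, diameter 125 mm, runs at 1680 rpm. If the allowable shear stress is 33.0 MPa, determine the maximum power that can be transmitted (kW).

2230 kW

J = πd⁴/32 = π(0.125)⁴/32 = 2.397×10^-5 m⁴.
T_max = τ_allow·J/r = 3.30×10^7 × 2.397×10^-5 / 0.0625 = 12660 N·m.
ω = 2π·1680/60 = 175.9 rad/s, so P_max = T_max·ω = 2.226×10^6 W.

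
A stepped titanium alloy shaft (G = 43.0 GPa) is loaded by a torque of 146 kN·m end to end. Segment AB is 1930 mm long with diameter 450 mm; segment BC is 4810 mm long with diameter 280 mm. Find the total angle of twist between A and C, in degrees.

1.64°

J_AB = π(0.450)⁴/32 = 4.03×10^-3 m⁴; J_BC = π(0.280)⁴/32 = 6.03×10^-4 m⁴.
θ = (T/G)·Σ L_i/J_i = (146000/43.0×10⁹)·(1.93/4.03×10^-3 + 4.81/6.03×10^-4) = 0.02869 rad.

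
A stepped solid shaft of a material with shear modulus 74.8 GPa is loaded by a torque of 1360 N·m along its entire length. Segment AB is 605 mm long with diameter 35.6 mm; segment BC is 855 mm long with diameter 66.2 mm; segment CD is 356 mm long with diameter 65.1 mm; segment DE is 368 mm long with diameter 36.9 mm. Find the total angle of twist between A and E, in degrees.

6.79°

J_AB = π(0.0356)⁴/32 = 1.58×10^-7 m⁴; J_BC = π(0.0662)⁴/32 = 1.89×10^-6 m⁴; J_CD = π(0.0651)⁴/32 = 1.76×10^-6 m⁴; J_DE = π(0.0369)⁴/32 = 1.82×10^-7 m⁴.
θ = (T/G)·Σ L_i/J_i = (1360/74.8×10⁹)·(0.605/1.58×10^-7 + 0.855/1.89×10^-6 + 0.356/1.76×10^-6 + 0.368/1.82×10^-7) = 0.1184 rad.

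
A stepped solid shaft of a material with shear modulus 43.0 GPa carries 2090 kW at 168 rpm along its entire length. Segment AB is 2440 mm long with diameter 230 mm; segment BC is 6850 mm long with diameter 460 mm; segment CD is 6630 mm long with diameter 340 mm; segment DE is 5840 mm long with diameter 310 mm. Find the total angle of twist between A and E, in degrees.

ω = 2π·168/60 = 17.59 rad/s, so T = P/ω = 2090×10³ / 17.59 = 118800 N·m.
J_AB = π(0.230)⁴/32 = 2.75×10^-4 m⁴; J_BC = π(0.460)⁴/32 = 4.40×10^-3 m⁴; J_CD = π(0.340)⁴/32 = 1.31×10^-3 m⁴; J_DE = π(0.310)⁴/32 = 9.07×10^-4 m⁴.
θ = (T/G)·Σ L_i/J_i = (118800/43.0×10⁹)·(2.44/2.75×10^-4 + 6.85/4.40×10^-3 + 6.63/1.31×10^-3 + 5.84/9.07×10^-4) = 0.06060 rad.

3.47°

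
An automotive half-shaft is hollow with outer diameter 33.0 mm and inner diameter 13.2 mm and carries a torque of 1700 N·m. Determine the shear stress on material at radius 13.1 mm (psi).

28500 psi

J = π(d_o⁴ − d_i⁴)/32 = π(0.0330⁴ − 0.0132⁴)/32 = 1.134×10^-7 m⁴.
Shear stress varies linearly with radius: τ = T·r/J = 1700 × 0.0131 / 1.134×10^-7 = 1.963×10^8 Pa.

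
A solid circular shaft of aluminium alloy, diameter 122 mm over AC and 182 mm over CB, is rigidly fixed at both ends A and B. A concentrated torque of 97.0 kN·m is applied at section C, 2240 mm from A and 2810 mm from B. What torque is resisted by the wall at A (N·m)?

19600 N·m

Compatibility: T_A·a/J_AC = T_B·b/J_CB with T_A + T_B = T₀.
J_AC = 2.17×10^-5 m⁴, J_CB = 1.08×10^-4 m⁴, so T_A = T₀·(J_AC/a)/((J_AC/a)+(J_CB/b)) = 19600 N·m, T_B = 77400 N·m.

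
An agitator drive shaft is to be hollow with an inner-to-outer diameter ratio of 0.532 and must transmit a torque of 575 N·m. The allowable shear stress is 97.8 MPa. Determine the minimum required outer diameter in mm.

31.9 mm

For a hollow shaft with d_i/d_o = 0.532: τ_max = 16T/(π d_o³ (1−k⁴)), so d_o = [16T/(π τ_allow (1−k⁴))]^(1/3) = [16·575.0/(π·9.78×10^7·0.9199)]^(1/3) = 0.03193 m.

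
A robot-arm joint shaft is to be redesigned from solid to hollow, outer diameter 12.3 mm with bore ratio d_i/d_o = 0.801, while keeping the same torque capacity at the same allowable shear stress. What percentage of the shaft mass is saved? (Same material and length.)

49.0 %

Equal τ_max and T ⇒ the solid shaft needs d_s³ = d_o³(1−k⁴), so d_s = 12.3·(1−0.801⁴)^(1/3) = 10.31 mm.
Area ratio A_h/A_s = d_o²(1−k²)/d_s² = (1−k²)/(1−k⁴)^(2/3) = 0.5104.
Mass saving = 1 − 0.5104 = 49.0 %.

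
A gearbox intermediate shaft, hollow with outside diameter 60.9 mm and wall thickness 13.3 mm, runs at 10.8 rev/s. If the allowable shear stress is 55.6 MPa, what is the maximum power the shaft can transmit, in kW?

J = π(d_o⁴ − d_i⁴)/32 = π(0.0609⁴ − 0.0343⁴)/32 = 1.215×10^-6 m⁴.
T_max = τ_allow·J/r = 5.56×10^7 × 1.215×10^-6 / 0.0304 = 2218 N·m.
ω = 2π·10.8 = 67.86 rad/s, so P_max = T_max·ω = 1.505×10^5 W.

150 kW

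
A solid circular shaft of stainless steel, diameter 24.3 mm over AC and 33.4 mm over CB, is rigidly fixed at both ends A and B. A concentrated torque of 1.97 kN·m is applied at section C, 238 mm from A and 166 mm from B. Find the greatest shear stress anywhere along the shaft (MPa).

225 MPa

Compatibility: T_A·a/J_AC = T_B·b/J_CB with T_A + T_B = T₀.
J_AC = 3.42×10^-8 m⁴, J_CB = 1.22×10^-7 m⁴, so T_A = T₀·(J_AC/a)/((J_AC/a)+(J_CB/b)) = 322.0 N·m, T_B = 1648 N·m.
τ in each portion: τ_AC = 1.14×10^8 Pa, τ_CB = 2.25×10^8 Pa; maximum is in CB.
τ_max = T_CB·r/J = 1648·0.0167/1.22×10^-7 = 2.253×10^8 Pa.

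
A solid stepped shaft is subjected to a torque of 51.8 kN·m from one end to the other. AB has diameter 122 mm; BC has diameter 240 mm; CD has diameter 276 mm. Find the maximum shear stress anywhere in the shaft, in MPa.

Under the same torque, τ_max = 16T/(πd³) is largest where d is smallest — segment AB (d = 122 mm).
τ_max = 16·51800/(π·(0.122)³) = 1.453×10^8 Pa.

145 MPa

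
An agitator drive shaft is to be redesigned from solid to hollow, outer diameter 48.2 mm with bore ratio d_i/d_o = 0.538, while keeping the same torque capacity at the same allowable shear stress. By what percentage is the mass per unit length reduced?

24.7 %

Equal τ_max and T ⇒ the solid shaft needs d_s³ = d_o³(1−k⁴), so d_s = 48.2·(1−0.538⁴)^(1/3) = 46.81 mm.
Area ratio A_h/A_s = d_o²(1−k²)/d_s² = (1−k²)/(1−k⁴)^(2/3) = 0.7532.
Mass saving = 1 − 0.7532 = 24.7 %.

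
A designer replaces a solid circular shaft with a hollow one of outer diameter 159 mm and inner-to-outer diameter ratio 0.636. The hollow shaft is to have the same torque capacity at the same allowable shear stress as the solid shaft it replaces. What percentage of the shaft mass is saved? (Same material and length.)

32.9 %

Equal τ_max and T ⇒ the solid shaft needs d_s³ = d_o³(1−k⁴), so d_s = 159·(1−0.636⁴)^(1/3) = 149.8 mm.
Area ratio A_h/A_s = d_o²(1−k²)/d_s² = (1−k²)/(1−k⁴)^(2/3) = 0.6708.
Mass saving = 1 − 0.6708 = 32.9 %.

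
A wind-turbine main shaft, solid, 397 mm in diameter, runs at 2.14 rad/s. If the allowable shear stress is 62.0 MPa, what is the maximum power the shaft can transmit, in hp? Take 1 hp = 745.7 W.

2190 hp

J = πd⁴/32 = π(0.397)⁴/32 = 2.439×10^-3 m⁴.
T_max = τ_allow·J/r = 6.20×10^7 × 2.439×10^-3 / 0.199 = 761700 N·m.
ω = 2.14 rad/s, so P_max = T_max·ω = 1.630×10^6 W.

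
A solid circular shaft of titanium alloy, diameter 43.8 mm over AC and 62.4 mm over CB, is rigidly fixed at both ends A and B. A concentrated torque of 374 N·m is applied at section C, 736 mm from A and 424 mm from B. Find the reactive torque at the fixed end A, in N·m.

45.9 N·m

Compatibility: T_A·a/J_AC = T_B·b/J_CB with T_A + T_B = T₀.
J_AC = 3.61×10^-7 m⁴, J_CB = 1.49×10^-6 m⁴, so T_A = T₀·(J_AC/a)/((J_AC/a)+(J_CB/b)) = 45.89 N·m, T_B = 328.1 N·m.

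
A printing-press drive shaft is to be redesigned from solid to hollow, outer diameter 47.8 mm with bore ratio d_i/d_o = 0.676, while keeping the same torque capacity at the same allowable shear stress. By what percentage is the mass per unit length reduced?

Equal τ_max and T ⇒ the solid shaft needs d_s³ = d_o³(1−k⁴), so d_s = 47.8·(1−0.676⁴)^(1/3) = 44.21 mm.
Area ratio A_h/A_s = d_o²(1−k²)/d_s² = (1−k²)/(1−k⁴)^(2/3) = 0.6348.
Mass saving = 1 − 0.6348 = 36.5 %.

36.5 %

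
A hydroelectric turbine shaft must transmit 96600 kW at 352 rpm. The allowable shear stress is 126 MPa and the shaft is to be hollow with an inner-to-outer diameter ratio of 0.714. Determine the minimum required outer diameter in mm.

523 mm

ω = 2π·352/60 = 36.86 rad/s, so T = P/ω = 96600×10³ / 36.86 = 2.621e6 N·m.
For a hollow shaft with d_i/d_o = 0.714: τ_max = 16T/(π d_o³ (1−k⁴)), so d_o = [16T/(π τ_allow (1−k⁴))]^(1/3) = [16·2.621e6/(π·1.26×10^8·0.7401)]^(1/3) = 0.5231 m.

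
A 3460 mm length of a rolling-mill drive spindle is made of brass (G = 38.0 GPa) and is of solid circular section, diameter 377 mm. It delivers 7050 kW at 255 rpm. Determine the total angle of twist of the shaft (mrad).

12.1 mrad

ω = 2π·255/60 = 26.70 rad/s, so T = P/ω = 7050×10³ / 26.70 = 264000 N·m.
J = πd⁴/32 = π(0.377)⁴/32 = 1.983×10^-3 m⁴.
θ = T·L/(G·J) = 264000 × 3.46 / (38.0×10⁹ × 1.983×10^-3) = 0.01212 rad.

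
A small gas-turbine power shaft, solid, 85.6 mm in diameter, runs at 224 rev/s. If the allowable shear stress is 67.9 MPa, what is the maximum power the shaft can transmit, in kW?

11800 kW

J = πd⁴/32 = π(0.0856)⁴/32 = 5.271×10^-6 m⁴.
T_max = τ_allow·J/r = 6.79×10^7 × 5.271×10^-6 / 0.0428 = 8362 N·m.
ω = 2π·224 = 1407 rad/s, so P_max = T_max·ω = 1.177×10^7 W.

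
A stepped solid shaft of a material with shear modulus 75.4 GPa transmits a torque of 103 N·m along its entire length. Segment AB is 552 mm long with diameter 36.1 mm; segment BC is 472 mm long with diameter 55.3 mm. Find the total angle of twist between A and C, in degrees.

J_AB = π(0.0361)⁴/32 = 1.67×10^-7 m⁴; J_BC = π(0.0553)⁴/32 = 9.18×10^-7 m⁴.
θ = (T/G)·Σ L_i/J_i = (103.0/75.4×10⁹)·(0.552/1.67×10^-7 + 0.472/9.18×10^-7) = 5.225×10^-3 rad.

0.299°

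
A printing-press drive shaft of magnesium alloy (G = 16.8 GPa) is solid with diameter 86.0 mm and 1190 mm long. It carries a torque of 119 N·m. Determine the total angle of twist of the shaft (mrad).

J = πd⁴/32 = π(0.0860)⁴/32 = 5.370×10^-6 m⁴.
θ = T·L/(G·J) = 119.0 × 1.19 / (16.8×10⁹ × 5.370×10^-6) = 1.570×10^-3 rad.

1.57 mrad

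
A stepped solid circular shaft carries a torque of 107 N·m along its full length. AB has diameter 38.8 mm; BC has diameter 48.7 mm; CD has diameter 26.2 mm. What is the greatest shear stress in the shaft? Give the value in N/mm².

Under the same torque, τ_max = 16T/(πd³) is largest where d is smallest — segment CD (d = 26.2 mm).
τ_max = 16·107.0/(π·(0.0262)³) = 3.030×10^7 Pa.

30.3 N/mm²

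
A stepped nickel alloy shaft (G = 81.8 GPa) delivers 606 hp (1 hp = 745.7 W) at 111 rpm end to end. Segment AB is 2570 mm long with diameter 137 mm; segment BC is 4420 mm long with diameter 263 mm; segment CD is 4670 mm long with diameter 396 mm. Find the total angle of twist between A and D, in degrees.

2.33°

ω = 2π·111/60 = 11.62 rad/s, so T = P/ω = 606×745.7 / 11.62 = 38880 N·m.
J_AB = π(0.137)⁴/32 = 3.46×10^-5 m⁴; J_BC = π(0.263)⁴/32 = 4.70×10^-4 m⁴; J_CD = π(0.396)⁴/32 = 2.41×10^-3 m⁴.
θ = (T/G)·Σ L_i/J_i = (38880/81.8×10⁹)·(2.57/3.46×10^-5 + 4.42/4.70×10^-4 + 4.67/2.41×10^-3) = 0.04071 rad.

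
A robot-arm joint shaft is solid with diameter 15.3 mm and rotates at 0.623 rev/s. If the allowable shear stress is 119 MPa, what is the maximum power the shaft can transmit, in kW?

0.328 kW

J = πd⁴/32 = π(0.0153)⁴/32 = 5.380×10^-9 m⁴.
T_max = τ_allow·J/r = 1.19×10^8 × 5.380×10^-9 / 0.00765 = 83.69 N·m.
ω = 2π·0.623 = 3.914 rad/s, so P_max = T_max·ω = 327.6 W.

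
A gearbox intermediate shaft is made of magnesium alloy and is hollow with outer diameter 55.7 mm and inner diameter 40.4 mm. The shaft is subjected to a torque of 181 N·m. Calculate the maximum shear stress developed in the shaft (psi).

1070 psi

J = π(d_o⁴ − d_i⁴)/32 = π(0.0557⁴ − 0.0404⁴)/32 = 6.834×10^-7 m⁴.
τ_max = T·r/J = 181.0 × 0.0278 / 6.834×10^-7 = 7.376×10^6 Pa.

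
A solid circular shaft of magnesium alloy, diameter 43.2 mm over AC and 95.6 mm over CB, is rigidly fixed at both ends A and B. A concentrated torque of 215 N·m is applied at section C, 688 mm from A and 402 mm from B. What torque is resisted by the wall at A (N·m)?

5.11 N·m

Compatibility: T_A·a/J_AC = T_B·b/J_CB with T_A + T_B = T₀.
J_AC = 3.42×10^-7 m⁴, J_CB = 8.20×10^-6 m⁴, so T_A = T₀·(J_AC/a)/((J_AC/a)+(J_CB/b)) = 5.114 N·m, T_B = 209.9 N·m.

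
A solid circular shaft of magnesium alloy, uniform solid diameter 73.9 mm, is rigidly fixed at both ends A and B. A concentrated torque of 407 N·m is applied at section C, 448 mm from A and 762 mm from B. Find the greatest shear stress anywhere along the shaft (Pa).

With uniform GJ and both ends fixed, compatibility θ_AC = θ_CB gives T_A·a = T_B·b, together with T_A + T_B = T₀.
T_A = T₀·b/(a+b) = 407.0·762/1210 = 256.3 N·m; T_B = 150.7 N·m.
τ in each portion: τ_AC = 3.23×10^6 Pa, τ_CB = 1.90×10^6 Pa; maximum is in AC.
τ_max = T_AC·r/J = 256.3·0.0370/2.93×10^-6 = 3.234×10^6 Pa.

3.23e6 Pa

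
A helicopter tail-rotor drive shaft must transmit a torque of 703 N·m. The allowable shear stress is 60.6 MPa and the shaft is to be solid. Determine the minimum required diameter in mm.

For a solid shaft τ_max = 16T/(πd³), so d = (16T/(π τ_allow))^(1/3) = (16·703.0/(π·6.06×10^7))^(1/3) = 0.03895 m.

38.9 mm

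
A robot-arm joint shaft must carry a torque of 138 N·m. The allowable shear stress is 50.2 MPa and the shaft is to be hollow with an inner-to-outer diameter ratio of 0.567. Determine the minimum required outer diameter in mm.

For a hollow shaft with d_i/d_o = 0.567: τ_max = 16T/(π d_o³ (1−k⁴)), so d_o = [16T/(π τ_allow (1−k⁴))]^(1/3) = [16·138.0/(π·5.02×10^7·0.8966)]^(1/3) = 0.02499 m.

25.0 mm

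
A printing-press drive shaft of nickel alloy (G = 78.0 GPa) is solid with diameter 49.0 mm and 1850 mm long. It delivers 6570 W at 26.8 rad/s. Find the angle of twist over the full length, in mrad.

ω = 26.8 rad/s, so T = P/ω = 6570 / 26.80 = 245.1 N·m.
J = πd⁴/32 = π(0.0490)⁴/32 = 5.660×10^-7 m⁴.
θ = T·L/(G·J) = 245.1 × 1.85 / (78.0×10⁹ × 5.660×10^-7) = 0.01027 rad.

10.3 mrad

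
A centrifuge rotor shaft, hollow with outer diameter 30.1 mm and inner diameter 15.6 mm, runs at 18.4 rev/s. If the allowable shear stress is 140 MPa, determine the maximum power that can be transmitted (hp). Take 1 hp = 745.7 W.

108 hp

J = π(d_o⁴ − d_i⁴)/32 = π(0.0301⁴ − 0.0156⁴)/32 = 7.477×10^-8 m⁴.
T_max = τ_allow·J/r = 1.40×10^8 × 7.477×10^-8 / 0.0151 = 695.6 N·m.
ω = 2π·18.4 = 115.6 rad/s, so P_max = T_max·ω = 8.041×10^4 W.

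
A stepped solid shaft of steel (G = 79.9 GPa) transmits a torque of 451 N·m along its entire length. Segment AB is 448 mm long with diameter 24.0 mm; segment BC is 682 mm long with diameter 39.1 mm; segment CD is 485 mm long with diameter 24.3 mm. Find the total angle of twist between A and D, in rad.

0.174 rad

J_AB = π(0.0240)⁴/32 = 3.26×10^-8 m⁴; J_BC = π(0.0391)⁴/32 = 2.29×10^-7 m⁴; J_CD = π(0.0243)⁴/32 = 3.42×10^-8 m⁴.
θ = (T/G)·Σ L_i/J_i = (451.0/79.9×10⁹)·(0.448/3.26×10^-8 + 0.682/2.29×10^-7 + 0.485/3.42×10^-8) = 0.1744 rad.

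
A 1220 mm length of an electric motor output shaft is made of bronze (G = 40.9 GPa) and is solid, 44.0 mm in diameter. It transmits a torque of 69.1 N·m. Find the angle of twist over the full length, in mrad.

5.60 mrad

J = πd⁴/32 = π(0.0440)⁴/32 = 3.680×10^-7 m⁴.
θ = T·L/(G·J) = 69.10 × 1.22 / (40.9×10⁹ × 3.680×10^-7) = 5.601×10^-3 rad.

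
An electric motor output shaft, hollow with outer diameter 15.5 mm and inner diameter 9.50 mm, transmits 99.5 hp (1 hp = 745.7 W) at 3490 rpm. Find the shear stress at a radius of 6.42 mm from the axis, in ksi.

ω = 2π·3490/60 = 365.5 rad/s, so T = P/ω = 99.5×745.7 / 365.5 = 203.0 N·m.
J = π(d_o⁴ − d_i⁴)/32 = π(0.0155⁴ − 0.00950⁴)/32 = 4.867×10^-9 m⁴.
Shear stress varies linearly with radius: τ = T·r/J = 203.0 × 0.00642 / 4.867×10^-9 = 2.678×10^8 Pa.

38.8 ksi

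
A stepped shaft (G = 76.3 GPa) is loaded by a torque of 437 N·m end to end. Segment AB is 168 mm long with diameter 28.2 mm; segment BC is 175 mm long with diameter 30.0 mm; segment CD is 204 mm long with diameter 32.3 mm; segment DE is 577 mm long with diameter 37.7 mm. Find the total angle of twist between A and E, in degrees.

3.19°

J_AB = π(0.0282)⁴/32 = 6.21×10^-8 m⁴; J_BC = π(0.0300)⁴/32 = 7.95×10^-8 m⁴; J_CD = π(0.0323)⁴/32 = 1.07×10^-7 m⁴; J_DE = π(0.0377)⁴/32 = 1.98×10^-7 m⁴.
θ = (T/G)·Σ L_i/J_i = (437.0/76.3×10⁹)·(0.168/6.21×10^-8 + 0.175/7.95×10^-8 + 0.204/1.07×10^-7 + 0.577/1.98×10^-7) = 0.05570 rad.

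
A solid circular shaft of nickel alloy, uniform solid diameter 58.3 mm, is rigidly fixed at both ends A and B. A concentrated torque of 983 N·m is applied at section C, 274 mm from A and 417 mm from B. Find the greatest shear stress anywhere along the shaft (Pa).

With uniform GJ and both ends fixed, compatibility θ_AC = θ_CB gives T_A·a = T_B·b, together with T_A + T_B = T₀.
T_A = T₀·b/(a+b) = 983.0·417/691.0 = 593.2 N·m; T_B = 389.8 N·m.
τ in each portion: τ_AC = 1.52×10^7 Pa, τ_CB = 1.00×10^7 Pa; maximum is in AC.
τ_max = T_AC·r/J = 593.2·0.0291/1.13×10^-6 = 1.525×10^7 Pa.

1.52e7 Pa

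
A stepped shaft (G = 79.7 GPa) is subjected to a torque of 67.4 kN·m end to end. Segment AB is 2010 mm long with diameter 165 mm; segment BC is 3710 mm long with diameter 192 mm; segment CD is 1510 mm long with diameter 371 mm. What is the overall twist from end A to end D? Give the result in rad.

0.0476 rad

J_AB = π(0.165)⁴/32 = 7.28×10^-5 m⁴; J_BC = π(0.192)⁴/32 = 1.33×10^-4 m⁴; J_CD = π(0.371)⁴/32 = 1.86×10^-3 m⁴.
θ = (T/G)·Σ L_i/J_i = (67400/79.7×10⁹)·(2.01/7.28×10^-5 + 3.71/1.33×10^-4 + 1.51/1.86×10^-3) = 0.04756 rad.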